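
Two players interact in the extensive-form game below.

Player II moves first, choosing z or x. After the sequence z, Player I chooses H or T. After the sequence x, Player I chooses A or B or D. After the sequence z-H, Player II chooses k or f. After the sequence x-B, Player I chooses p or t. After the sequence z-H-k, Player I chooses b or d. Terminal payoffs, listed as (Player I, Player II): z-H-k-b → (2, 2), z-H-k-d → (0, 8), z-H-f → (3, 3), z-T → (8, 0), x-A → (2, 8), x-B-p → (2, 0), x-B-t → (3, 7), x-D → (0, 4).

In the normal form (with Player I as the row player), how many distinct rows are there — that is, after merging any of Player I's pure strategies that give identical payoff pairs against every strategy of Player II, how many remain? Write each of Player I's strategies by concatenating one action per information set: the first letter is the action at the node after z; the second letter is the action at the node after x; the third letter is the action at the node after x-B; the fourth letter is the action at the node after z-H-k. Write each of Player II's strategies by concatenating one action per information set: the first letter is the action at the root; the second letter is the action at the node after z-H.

Player I has 24 pure strategies: HApb, HApd, HAtb, HAtd, HBpb, HBpd, HBtb, HBtd, HDpb, HDpd, HDtb, HDtd, TApb, TApd, TAtb, TAtd, TBpb, TBpd, TBtb, TBtd, TDpb, TDpd, TDtb, TDtd. Columns: zk, zf, xk, xf.
{HApb, HAtb} → row (2,2) (3,3) (2,8) (2,8)
{HApd, HAtd} → row (0,8) (3,3) (2,8) (2,8)
{HBpb} → row (2,2) (3,3) (2,0) (2,0)
{HBpd} → row (0,8) (3,3) (2,0) (2,0)
{HBtb} → row (2,2) (3,3) (3,7) (3,7)
{HBtd} → row (0,8) (3,3) (3,7) (3,7)
{HDpb, HDtb} → row (2,2) (3,3) (0,4) (0,4)
{HDpd, HDtd} → row (0,8) (3,3) (0,4) (0,4)
{TApb, TApd, TAtb, TAtd} → row (8,0) (8,0) (2,8) (2,8)
{TBpb, TBpd} → row (8,0) (8,0) (2,0) (2,0)
{TBtb, TBtd} → row (8,0) (8,0) (3,7) (3,7)
{TDpb, TDpd, TDtb, TDtd} → row (8,0) (8,0) (0,4) (0,4)
That's 12 distinct rows out of 24 strategies.

12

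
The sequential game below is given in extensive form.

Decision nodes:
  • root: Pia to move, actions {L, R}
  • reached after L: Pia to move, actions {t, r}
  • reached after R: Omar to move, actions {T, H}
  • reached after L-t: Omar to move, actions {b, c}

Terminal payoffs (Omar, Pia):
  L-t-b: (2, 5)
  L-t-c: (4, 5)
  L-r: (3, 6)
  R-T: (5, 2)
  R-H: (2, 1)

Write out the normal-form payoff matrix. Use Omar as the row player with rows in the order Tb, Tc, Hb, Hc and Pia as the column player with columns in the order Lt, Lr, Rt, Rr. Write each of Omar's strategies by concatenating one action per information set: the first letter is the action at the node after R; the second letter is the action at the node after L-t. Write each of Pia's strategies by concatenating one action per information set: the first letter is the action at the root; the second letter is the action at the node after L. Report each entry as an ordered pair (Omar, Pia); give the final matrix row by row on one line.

Tb: (2,5) (3,6) (5,2) (5,2) | Tc: (4,5) (3,6) (5,2) (5,2) | Hb: (2,5) (3,6) (2,1) (2,1) | Hc: (4,5) (3,6) (2,1) (2,1)

Row Tb: Lt→(2,5), Lr→(3,6), Rt→(5,2), Rr→(5,2)
Row Tc: Lt→(4,5), Lr→(3,6), Rt→(5,2), Rr→(5,2)
Row Hb: Lt→(2,5), Lr→(3,6), Rt→(2,1), Rr→(2,1)
Row Hc: Lt→(4,5), Lr→(3,6), Rt→(2,1), Rr→(2,1)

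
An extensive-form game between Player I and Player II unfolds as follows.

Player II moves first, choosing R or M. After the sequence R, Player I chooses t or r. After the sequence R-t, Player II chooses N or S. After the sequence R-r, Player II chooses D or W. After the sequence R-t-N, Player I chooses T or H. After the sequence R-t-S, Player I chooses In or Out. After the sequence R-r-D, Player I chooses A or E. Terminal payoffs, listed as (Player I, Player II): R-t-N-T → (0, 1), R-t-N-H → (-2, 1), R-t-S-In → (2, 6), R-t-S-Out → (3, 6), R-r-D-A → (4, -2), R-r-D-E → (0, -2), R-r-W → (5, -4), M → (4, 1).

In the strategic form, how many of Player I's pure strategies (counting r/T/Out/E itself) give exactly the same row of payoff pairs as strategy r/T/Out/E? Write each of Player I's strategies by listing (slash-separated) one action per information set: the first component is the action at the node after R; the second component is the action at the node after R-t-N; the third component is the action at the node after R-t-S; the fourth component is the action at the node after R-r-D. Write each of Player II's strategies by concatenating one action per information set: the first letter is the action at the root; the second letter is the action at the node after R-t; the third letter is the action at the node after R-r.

Row for r/T/Out/E (columns RND, RNW, RSD, RSW, MND, MNW, MSD, MSW): (0,-2) (5,-4) (0,-2) (5,-4) (4,1) (4,1) (4,1) (4,1).
Under r/T/Out/E, Player I's choice at the node after R-t-N and at the node after R-t-S can never be reached regardless of what Player II does, so varying those choices leaves every outcome unchanged.
Holding the reachable choices fixed and varying the unreachable ones freely already gives 2 × 2 = 4 equivalent strategies.
No other strategy reproduces this row, so those 4 are the full class: r/T/In/E, r/T/Out/E, r/H/In/E, r/H/Out/E.

4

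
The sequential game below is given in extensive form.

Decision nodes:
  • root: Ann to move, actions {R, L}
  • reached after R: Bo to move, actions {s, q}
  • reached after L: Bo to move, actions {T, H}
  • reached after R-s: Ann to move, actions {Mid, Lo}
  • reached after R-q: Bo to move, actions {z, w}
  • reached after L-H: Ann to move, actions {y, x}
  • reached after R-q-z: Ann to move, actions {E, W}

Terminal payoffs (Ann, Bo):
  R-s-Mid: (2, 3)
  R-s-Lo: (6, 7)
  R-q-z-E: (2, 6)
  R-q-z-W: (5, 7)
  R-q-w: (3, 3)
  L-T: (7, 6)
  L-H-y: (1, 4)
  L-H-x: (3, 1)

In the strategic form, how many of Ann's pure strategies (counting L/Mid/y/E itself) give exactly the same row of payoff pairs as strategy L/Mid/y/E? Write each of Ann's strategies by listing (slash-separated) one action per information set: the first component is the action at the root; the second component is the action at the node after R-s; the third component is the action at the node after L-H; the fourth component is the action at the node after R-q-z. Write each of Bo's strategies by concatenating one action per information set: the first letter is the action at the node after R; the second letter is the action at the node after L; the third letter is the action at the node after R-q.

Row for L/Mid/y/E (columns sTz, sTw, sHz, sHw, qTz, qTw, qHz, qHw): (7,6) (7,6) (1,4) (1,4) (7,6) (7,6) (1,4) (1,4).
Under L/Mid/y/E, Ann's choice at the node after R-s and at the node after R-q-z can never be reached regardless of what Bo does, so varying those choices leaves every outcome unchanged.
Holding the reachable choices fixed and varying the unreachable ones freely already gives 2 × 2 = 4 equivalent strategies.
No other strategy reproduces this row, so those 4 are the full class: L/Mid/y/E, L/Mid/y/W, L/Lo/y/E, L/Lo/y/W.

4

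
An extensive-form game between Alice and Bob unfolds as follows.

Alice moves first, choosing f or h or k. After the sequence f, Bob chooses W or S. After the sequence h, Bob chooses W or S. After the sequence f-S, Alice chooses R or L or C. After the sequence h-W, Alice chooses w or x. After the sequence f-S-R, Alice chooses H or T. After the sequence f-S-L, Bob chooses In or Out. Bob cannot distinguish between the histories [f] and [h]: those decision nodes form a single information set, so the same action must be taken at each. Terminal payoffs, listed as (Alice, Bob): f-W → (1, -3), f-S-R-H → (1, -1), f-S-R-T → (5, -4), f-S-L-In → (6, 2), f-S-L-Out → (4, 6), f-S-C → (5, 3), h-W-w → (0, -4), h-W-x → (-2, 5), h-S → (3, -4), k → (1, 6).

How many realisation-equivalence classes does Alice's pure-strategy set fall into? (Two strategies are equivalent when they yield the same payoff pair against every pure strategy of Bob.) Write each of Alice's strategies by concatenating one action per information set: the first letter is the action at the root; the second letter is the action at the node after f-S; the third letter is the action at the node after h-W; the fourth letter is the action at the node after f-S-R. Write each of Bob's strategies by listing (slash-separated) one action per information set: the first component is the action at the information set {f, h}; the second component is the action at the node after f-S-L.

Alice has 36 pure strategies: fRwH, fRwT, fRxH, fRxT, fLwH, fLwT, fLxH, fLxT, fCwH, fCwT, fCxH, fCxT, hRwH, hRwT, hRxH, hRxT, hLwH, hLwT, hLxH, hLxT, hCwH, hCwT, hCxH, hCxT, kRwH, kRwT, kRxH, kRxT, kLwH, kLwT, kLxH, kLxT, kCwH, kCwT, kCxH, kCxT. Columns: W/In, W/Out, S/In, S/Out.
{fRwH, fRxH} → row (1,-3) (1,-3) (1,-1) (1,-1)
{fRwT, fRxT} → row (1,-3) (1,-3) (5,-4) (5,-4)
{fLwH, fLwT, fLxH, fLxT} → row (1,-3) (1,-3) (6,2) (4,6)
{fCwH, fCwT, fCxH, fCxT} → row (1,-3) (1,-3) (5,3) (5,3)
{hRwH, hRwT, hLwH, hLwT, hCwH, hCwT} → row (0,-4) (0,-4) (3,-4) (3,-4)
{hRxH, hRxT, hLxH, hLxT, hCxH, hCxT} → row (-2,5) (-2,5) (3,-4) (3,-4)
{kRwH, kRwT, kRxH, kRxT, kLwH, kLwT, kLxH, kLxT, kCwH, kCwT, kCxH, kCxT} → row (1,6) (1,6) (1,6) (1,6)
That's 7 distinct rows out of 36 strategies.

7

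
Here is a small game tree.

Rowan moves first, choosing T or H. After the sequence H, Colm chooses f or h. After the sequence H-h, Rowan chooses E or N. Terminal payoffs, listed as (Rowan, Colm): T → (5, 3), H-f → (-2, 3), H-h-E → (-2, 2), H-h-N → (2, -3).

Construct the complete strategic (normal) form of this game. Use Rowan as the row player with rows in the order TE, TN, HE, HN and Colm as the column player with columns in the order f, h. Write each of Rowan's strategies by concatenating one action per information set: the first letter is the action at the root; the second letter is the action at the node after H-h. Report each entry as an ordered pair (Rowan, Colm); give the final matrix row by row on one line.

Row TE: f→(5,3), h→(5,3)
Row TN: f→(5,3), h→(5,3)
Row HE: f→(-2,3), h→(-2,2)
Row HN: f→(-2,3), h→(2,-3)

TE: (5,3) (5,3) | TN: (5,3) (5,3) | HE: (-2,3) (-2,2) | HN: (-2,3) (2,-3)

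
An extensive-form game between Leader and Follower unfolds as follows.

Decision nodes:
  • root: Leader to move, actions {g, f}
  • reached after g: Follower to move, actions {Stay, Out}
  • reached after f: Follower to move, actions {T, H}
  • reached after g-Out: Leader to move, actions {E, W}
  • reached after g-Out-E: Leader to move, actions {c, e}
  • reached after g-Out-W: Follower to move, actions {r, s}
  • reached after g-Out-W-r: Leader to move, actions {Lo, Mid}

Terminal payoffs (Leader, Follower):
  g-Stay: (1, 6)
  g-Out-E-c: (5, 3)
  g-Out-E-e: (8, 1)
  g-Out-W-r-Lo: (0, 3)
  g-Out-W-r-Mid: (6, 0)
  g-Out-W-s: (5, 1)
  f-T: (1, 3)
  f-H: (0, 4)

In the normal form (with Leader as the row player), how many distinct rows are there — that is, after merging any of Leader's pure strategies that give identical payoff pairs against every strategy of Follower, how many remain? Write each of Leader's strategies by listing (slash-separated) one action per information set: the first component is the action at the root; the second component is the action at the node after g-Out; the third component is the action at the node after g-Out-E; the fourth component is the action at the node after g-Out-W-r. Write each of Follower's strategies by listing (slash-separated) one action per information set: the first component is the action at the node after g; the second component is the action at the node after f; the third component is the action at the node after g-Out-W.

Leader has 16 pure strategies: g/E/c/Lo, g/E/c/Mid, g/E/e/Lo, g/E/e/Mid, g/W/c/Lo, g/W/c/Mid, g/W/e/Lo, g/W/e/Mid, f/E/c/Lo, f/E/c/Mid, f/E/e/Lo, f/E/e/Mid, f/W/c/Lo, f/W/c/Mid, f/W/e/Lo, f/W/e/Mid. Columns: Stay/T/r, Stay/T/s, Stay/H/r, Stay/H/s, Out/T/r, Out/T/s, Out/H/r, Out/H/s.
{g/E/c/Lo, g/E/c/Mid} → row (1,6) (1,6) (1,6) (1,6) (5,3) (5,3) (5,3) (5,3)
{g/E/e/Lo, g/E/e/Mid} → row (1,6) (1,6) (1,6) (1,6) (8,1) (8,1) (8,1) (8,1)
{g/W/c/Lo, g/W/e/Lo} → row (1,6) (1,6) (1,6) (1,6) (0,3) (5,1) (0,3) (5,1)
{g/W/c/Mid, g/W/e/Mid} → row (1,6) (1,6) (1,6) (1,6) (6,0) (5,1) (6,0) (5,1)
{f/E/c/Lo, f/E/c/Mid, f/E/e/Lo, f/E/e/Mid, f/W/c/Lo, f/W/c/Mid, f/W/e/Lo, f/W/e/Mid} → row (1,3) (1,3) (0,4) (0,4) (1,3) (1,3) (0,4) (0,4)
That's 5 distinct rows out of 16 strategies.

5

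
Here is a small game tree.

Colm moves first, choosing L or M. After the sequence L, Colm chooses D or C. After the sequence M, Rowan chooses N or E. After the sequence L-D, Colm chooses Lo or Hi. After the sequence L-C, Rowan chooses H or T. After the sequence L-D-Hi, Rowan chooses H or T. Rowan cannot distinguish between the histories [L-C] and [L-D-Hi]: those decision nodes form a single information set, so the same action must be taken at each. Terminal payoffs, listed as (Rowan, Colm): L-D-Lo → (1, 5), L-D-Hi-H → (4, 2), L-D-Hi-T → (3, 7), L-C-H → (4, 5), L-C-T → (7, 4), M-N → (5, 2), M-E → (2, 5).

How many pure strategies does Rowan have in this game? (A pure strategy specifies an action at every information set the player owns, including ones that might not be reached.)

Rowan owns the node after M with actions {N, E} — two choices.
Rowan owns the information set {L-C, L-D-Hi} with actions {H, T} — two choices.
A pure strategy fixes one action at each information set independently, so the count is the product 2 × 2 = 4.
(For reference, Colm has 8 pure strategies, giving a 4×8 normal-form matrix.)

4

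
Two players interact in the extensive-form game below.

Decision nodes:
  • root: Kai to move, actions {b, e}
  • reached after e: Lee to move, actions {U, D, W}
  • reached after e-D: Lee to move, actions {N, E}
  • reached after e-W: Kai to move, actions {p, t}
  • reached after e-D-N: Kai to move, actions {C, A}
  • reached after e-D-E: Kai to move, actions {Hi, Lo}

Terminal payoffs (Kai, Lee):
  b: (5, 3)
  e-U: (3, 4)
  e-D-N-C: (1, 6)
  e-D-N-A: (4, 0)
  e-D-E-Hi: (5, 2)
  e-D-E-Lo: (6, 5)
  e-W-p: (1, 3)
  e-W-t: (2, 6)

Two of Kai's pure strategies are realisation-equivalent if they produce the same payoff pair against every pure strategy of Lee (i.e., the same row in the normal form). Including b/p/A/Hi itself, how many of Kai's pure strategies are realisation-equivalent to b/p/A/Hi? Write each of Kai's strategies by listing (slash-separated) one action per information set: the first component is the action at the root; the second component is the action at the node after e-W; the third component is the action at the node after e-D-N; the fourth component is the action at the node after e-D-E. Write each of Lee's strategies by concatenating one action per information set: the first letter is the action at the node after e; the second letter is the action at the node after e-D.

8

Row for b/p/A/Hi (columns UN, UE, DN, DE, WN, WE): (5,3) (5,3) (5,3) (5,3) (5,3) (5,3).
Under b/p/A/Hi, Kai's choice at the node after e-W and at the node after e-D-N and at the node after e-D-E can never be reached regardless of what Lee does, so varying those choices leaves every outcome unchanged.
Holding the reachable choices fixed and varying the unreachable ones freely already gives 2 × 2 × 2 = 8 equivalent strategies.
No other strategy reproduces this row, so those 8 are the full class: b/p/C/Hi, b/p/C/Lo, b/p/A/Hi, b/p/A/Lo, b/t/C/Hi, b/t/C/Lo, b/t/A/Hi, b/t/A/Lo.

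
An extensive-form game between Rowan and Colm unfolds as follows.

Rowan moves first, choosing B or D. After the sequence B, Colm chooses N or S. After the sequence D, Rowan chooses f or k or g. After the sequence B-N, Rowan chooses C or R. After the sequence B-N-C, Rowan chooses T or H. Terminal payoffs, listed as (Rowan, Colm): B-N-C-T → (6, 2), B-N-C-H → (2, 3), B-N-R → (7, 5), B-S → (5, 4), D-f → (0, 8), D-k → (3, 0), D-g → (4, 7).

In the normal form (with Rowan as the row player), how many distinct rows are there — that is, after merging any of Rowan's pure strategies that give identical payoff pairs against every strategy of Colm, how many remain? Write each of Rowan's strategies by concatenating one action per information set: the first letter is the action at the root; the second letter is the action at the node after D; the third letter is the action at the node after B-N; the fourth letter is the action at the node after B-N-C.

Rowan has 24 pure strategies: BfCT, BfCH, BfRT, BfRH, BkCT, BkCH, BkRT, BkRH, BgCT, BgCH, BgRT, BgRH, DfCT, DfCH, DfRT, DfRH, DkCT, DkCH, DkRT, DkRH, DgCT, DgCH, DgRT, DgRH. Columns: N, S.
{BfCT, BkCT, BgCT} → row (6,2) (5,4)
{BfCH, BkCH, BgCH} → row (2,3) (5,4)
{BfRT, BfRH, BkRT, BkRH, BgRT, BgRH} → row (7,5) (5,4)
{DfCT, DfCH, DfRT, DfRH} → row (0,8) (0,8)
{DkCT, DkCH, DkRT, DkRH} → row (3,0) (3,0)
{DgCT, DgCH, DgRT, DgRH} → row (4,7) (4,7)
That's 6 distinct rows out of 24 strategies.

6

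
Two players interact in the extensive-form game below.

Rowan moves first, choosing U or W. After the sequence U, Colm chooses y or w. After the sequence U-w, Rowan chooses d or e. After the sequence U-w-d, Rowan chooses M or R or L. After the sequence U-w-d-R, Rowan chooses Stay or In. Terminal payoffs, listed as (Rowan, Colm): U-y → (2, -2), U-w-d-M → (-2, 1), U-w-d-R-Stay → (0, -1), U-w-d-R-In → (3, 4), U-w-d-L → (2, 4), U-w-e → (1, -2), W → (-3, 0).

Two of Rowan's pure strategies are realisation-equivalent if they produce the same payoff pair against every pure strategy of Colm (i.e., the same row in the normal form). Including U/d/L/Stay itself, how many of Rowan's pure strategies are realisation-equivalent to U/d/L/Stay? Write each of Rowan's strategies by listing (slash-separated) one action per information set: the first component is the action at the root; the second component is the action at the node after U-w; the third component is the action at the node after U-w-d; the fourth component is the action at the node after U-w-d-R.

Row for U/d/L/Stay (columns y, w): (2,-2) (2,4).
Under U/d/L/Stay, Rowan's choice at the node after U-w-d-R can never be reached regardless of what Colm does, so varying those choices leaves every outcome unchanged.
Holding the reachable choices fixed and varying the unreachable one freely already gives 2 equivalent strategies.
No other strategy reproduces this row, so those 2 are the full class: U/d/L/Stay, U/d/L/In.

2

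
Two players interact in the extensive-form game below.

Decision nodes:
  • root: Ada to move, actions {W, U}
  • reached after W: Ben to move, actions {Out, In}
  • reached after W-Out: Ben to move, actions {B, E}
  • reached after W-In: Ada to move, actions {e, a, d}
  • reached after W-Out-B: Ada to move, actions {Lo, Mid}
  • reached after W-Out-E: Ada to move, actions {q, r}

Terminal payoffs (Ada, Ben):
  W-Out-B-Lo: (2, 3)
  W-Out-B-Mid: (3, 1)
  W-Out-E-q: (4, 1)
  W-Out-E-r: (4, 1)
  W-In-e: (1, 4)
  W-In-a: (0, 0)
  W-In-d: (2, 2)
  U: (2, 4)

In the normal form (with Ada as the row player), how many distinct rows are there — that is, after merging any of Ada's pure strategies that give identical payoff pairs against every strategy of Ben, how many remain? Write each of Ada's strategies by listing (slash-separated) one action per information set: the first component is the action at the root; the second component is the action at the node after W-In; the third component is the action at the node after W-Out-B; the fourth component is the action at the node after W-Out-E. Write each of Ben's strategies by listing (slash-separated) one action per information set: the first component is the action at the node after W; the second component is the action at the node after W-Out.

7

Ada has 24 pure strategies: W/e/Lo/q, W/e/Lo/r, W/e/Mid/q, W/e/Mid/r, W/a/Lo/q, W/a/Lo/r, W/a/Mid/q, W/a/Mid/r, W/d/Lo/q, W/d/Lo/r, W/d/Mid/q, W/d/Mid/r, U/e/Lo/q, U/e/Lo/r, U/e/Mid/q, U/e/Mid/r, U/a/Lo/q, U/a/Lo/r, U/a/Mid/q, U/a/Mid/r, U/d/Lo/q, U/d/Lo/r, U/d/Mid/q, U/d/Mid/r. Columns: Out/B, Out/E, In/B, In/E.
{W/e/Lo/q, W/e/Lo/r} → row (2,3) (4,1) (1,4) (1,4)
{W/e/Mid/q, W/e/Mid/r} → row (3,1) (4,1) (1,4) (1,4)
{W/a/Lo/q, W/a/Lo/r} → row (2,3) (4,1) (0,0) (0,0)
{W/a/Mid/q, W/a/Mid/r} → row (3,1) (4,1) (0,0) (0,0)
{W/d/Lo/q, W/d/Lo/r} → row (2,3) (4,1) (2,2) (2,2)
{W/d/Mid/q, W/d/Mid/r} → row (3,1) (4,1) (2,2) (2,2)
{U/e/Lo/q, U/e/Lo/r, U/e/Mid/q, U/e/Mid/r, U/a/Lo/q, U/a/Lo/r, U/a/Mid/q, U/a/Mid/r, U/d/Lo/q, U/d/Lo/r, U/d/Mid/q, U/d/Mid/r} → row (2,4) (2,4) (2,4) (2,4)
That's 7 distinct rows out of 24 strategies.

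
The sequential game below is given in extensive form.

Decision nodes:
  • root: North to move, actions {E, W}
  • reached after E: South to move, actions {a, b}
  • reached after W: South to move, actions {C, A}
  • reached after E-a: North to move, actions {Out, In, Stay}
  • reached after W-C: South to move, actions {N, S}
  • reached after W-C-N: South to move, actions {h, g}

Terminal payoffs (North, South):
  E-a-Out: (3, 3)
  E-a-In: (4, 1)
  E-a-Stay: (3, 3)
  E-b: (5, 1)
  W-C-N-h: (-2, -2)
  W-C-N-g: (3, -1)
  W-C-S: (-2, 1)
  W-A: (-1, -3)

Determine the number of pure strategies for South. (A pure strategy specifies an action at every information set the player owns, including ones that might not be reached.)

16

South owns the node after E with actions {a, b} — two choices.
South owns the node after W with actions {C, A} — two choices.
South owns the node after W-C with actions {N, S} — two choices.
South owns the node after W-C-N with actions {h, g} — two choices.
A pure strategy fixes one action at each information set independently, so the count is the product 2 × 2 × 2 × 2 = 16.
(For reference, North has 6 pure strategies, giving a 16×6 normal-form matrix.)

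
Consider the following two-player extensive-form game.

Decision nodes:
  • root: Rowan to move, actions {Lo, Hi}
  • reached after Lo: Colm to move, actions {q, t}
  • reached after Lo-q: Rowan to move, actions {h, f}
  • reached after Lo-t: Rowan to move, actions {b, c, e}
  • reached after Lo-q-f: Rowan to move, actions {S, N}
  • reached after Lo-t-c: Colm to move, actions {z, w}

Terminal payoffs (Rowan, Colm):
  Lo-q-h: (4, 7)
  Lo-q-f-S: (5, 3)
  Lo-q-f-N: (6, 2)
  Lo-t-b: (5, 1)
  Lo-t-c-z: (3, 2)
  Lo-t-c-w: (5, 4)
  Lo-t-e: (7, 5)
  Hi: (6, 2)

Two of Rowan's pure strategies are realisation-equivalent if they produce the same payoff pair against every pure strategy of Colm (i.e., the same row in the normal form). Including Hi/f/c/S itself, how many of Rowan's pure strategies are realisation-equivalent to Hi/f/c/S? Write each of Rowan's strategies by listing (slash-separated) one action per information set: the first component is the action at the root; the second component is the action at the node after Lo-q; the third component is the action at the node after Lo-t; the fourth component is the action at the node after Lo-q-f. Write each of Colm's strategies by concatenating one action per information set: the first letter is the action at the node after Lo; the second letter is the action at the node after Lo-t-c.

12

Row for Hi/f/c/S (columns qz, qw, tz, tw): (6,2) (6,2) (6,2) (6,2).
Under Hi/f/c/S, Rowan's choice at the node after Lo-q and at the node after Lo-t and at the node after Lo-q-f can never be reached regardless of what Colm does, so varying those choices leaves every outcome unchanged.
Holding the reachable choices fixed and varying the unreachable ones freely already gives 2 × 3 × 2 = 12 equivalent strategies.
No other strategy reproduces this row, so those 12 are the full class: Hi/h/b/S, Hi/h/b/N, Hi/h/c/S, Hi/h/c/N, Hi/h/e/S, Hi/h/e/N, Hi/f/b/S, Hi/f/b/N, Hi/f/c/S, Hi/f/c/N, Hi/f/e/S, Hi/f/e/N.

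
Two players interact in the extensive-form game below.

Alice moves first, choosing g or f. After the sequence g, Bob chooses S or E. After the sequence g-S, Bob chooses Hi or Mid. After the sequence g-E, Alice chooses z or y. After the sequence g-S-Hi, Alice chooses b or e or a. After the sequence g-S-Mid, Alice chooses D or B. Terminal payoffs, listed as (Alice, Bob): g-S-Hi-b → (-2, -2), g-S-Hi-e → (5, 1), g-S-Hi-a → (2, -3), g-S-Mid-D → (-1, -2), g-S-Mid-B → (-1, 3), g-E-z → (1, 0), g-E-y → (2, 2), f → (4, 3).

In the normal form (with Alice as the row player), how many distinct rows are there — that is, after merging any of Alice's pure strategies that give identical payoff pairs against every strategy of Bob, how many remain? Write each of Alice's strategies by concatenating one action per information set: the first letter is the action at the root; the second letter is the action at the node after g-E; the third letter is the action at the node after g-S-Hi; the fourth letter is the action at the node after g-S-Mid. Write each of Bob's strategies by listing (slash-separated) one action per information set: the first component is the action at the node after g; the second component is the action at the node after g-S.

Alice has 24 pure strategies: gzbD, gzbB, gzeD, gzeB, gzaD, gzaB, gybD, gybB, gyeD, gyeB, gyaD, gyaB, fzbD, fzbB, fzeD, fzeB, fzaD, fzaB, fybD, fybB, fyeD, fyeB, fyaD, fyaB. Columns: S/Hi, S/Mid, E/Hi, E/Mid.
{gzbD} → row (-2,-2) (-1,-2) (1,0) (1,0)
{gzbB} → row (-2,-2) (-1,3) (1,0) (1,0)
{gzeD} → row (5,1) (-1,-2) (1,0) (1,0)
{gzeB} → row (5,1) (-1,3) (1,0) (1,0)
{gzaD} → row (2,-3) (-1,-2) (1,0) (1,0)
{gzaB} → row (2,-3) (-1,3) (1,0) (1,0)
{gybD} → row (-2,-2) (-1,-2) (2,2) (2,2)
{gybB} → row (-2,-2) (-1,3) (2,2) (2,2)
{gyeD} → row (5,1) (-1,-2) (2,2) (2,2)
{gyeB} → row (5,1) (-1,3) (2,2) (2,2)
{gyaD} → row (2,-3) (-1,-2) (2,2) (2,2)
{gyaB} → row (2,-3) (-1,3) (2,2) (2,2)
{fzbD, fzbB, fzeD, fzeB, fzaD, fzaB, fybD, fybB, fyeD, fyeB, fyaD, fyaB} → row (4,3) (4,3) (4,3) (4,3)
That's 13 distinct rows out of 24 strategies.

13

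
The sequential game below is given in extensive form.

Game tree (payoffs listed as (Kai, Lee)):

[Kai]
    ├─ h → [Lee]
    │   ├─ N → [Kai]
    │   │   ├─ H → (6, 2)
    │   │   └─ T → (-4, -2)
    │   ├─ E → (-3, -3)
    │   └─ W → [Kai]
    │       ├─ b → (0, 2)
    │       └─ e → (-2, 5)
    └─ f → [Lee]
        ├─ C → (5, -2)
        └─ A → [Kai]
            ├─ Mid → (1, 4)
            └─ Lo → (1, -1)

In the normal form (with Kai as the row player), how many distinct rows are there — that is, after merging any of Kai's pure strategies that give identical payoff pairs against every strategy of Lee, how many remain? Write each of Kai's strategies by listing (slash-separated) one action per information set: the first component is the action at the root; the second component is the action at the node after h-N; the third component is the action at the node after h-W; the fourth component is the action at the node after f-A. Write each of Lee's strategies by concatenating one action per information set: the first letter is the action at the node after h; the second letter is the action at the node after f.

6

Kai has 16 pure strategies: h/H/b/Mid, h/H/b/Lo, h/H/e/Mid, h/H/e/Lo, h/T/b/Mid, h/T/b/Lo, h/T/e/Mid, h/T/e/Lo, f/H/b/Mid, f/H/b/Lo, f/H/e/Mid, f/H/e/Lo, f/T/b/Mid, f/T/b/Lo, f/T/e/Mid, f/T/e/Lo. Columns: NC, NA, EC, EA, WC, WA.
{h/H/b/Mid, h/H/b/Lo} → row (6,2) (6,2) (-3,-3) (-3,-3) (0,2) (0,2)
{h/H/e/Mid, h/H/e/Lo} → row (6,2) (6,2) (-3,-3) (-3,-3) (-2,5) (-2,5)
{h/T/b/Mid, h/T/b/Lo} → row (-4,-2) (-4,-2) (-3,-3) (-3,-3) (0,2) (0,2)
{h/T/e/Mid, h/T/e/Lo} → row (-4,-2) (-4,-2) (-3,-3) (-3,-3) (-2,5) (-2,5)
{f/H/b/Mid, f/H/e/Mid, f/T/b/Mid, f/T/e/Mid} → row (5,-2) (1,4) (5,-2) (1,4) (5,-2) (1,4)
{f/H/b/Lo, f/H/e/Lo, f/T/b/Lo, f/T/e/Lo} → row (5,-2) (1,-1) (5,-2) (1,-1) (5,-2) (1,-1)
That's 6 distinct rows out of 16 strategies.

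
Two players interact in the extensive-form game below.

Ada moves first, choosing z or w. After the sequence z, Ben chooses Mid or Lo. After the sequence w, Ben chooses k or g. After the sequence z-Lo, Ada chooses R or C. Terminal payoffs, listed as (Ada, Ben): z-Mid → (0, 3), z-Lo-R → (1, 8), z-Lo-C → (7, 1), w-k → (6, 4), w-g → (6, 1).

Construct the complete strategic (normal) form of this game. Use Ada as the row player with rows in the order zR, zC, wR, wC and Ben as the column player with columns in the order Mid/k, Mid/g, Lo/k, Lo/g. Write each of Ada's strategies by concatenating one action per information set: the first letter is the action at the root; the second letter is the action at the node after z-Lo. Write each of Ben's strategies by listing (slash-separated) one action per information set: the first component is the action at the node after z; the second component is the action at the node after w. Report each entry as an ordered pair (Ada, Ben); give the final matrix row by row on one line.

zR: (0,3) (0,3) (1,8) (1,8) | zC: (0,3) (0,3) (7,1) (7,1) | wR: (6,4) (6,1) (6,4) (6,1) | wC: (6,4) (6,1) (6,4) (6,1)

Row zR: Mid/k→(0,3), Mid/g→(0,3), Lo/k→(1,8), Lo/g→(1,8)
Row zC: Mid/k→(0,3), Mid/g→(0,3), Lo/k→(7,1), Lo/g→(7,1)
Row wR: Mid/k→(6,4), Mid/g→(6,1), Lo/k→(6,4), Lo/g→(6,1)
Row wC: Mid/k→(6,4), Mid/g→(6,1), Lo/k→(6,4), Lo/g→(6,1)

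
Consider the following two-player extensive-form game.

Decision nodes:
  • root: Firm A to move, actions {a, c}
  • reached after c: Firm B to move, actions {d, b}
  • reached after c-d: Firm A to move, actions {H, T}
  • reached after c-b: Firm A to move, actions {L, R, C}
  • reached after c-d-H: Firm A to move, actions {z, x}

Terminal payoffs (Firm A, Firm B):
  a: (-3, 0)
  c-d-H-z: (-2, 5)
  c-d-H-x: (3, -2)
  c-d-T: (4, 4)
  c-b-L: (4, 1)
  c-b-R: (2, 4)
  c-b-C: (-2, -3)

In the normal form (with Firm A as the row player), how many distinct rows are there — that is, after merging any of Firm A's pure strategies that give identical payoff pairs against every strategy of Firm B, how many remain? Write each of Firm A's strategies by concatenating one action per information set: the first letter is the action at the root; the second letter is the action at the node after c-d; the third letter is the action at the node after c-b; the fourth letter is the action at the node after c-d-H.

10

Firm A has 24 pure strategies: aHLz, aHLx, aHRz, aHRx, aHCz, aHCx, aTLz, aTLx, aTRz, aTRx, aTCz, aTCx, cHLz, cHLx, cHRz, cHRx, cHCz, cHCx, cTLz, cTLx, cTRz, cTRx, cTCz, cTCx. Columns: d, b.
{aHLz, aHLx, aHRz, aHRx, aHCz, aHCx, aTLz, aTLx, aTRz, aTRx, aTCz, aTCx} → row (-3,0) (-3,0)
{cHLz} → row (-2,5) (4,1)
{cHLx} → row (3,-2) (4,1)
{cHRz} → row (-2,5) (2,4)
{cHRx} → row (3,-2) (2,4)
{cHCz} → row (-2,5) (-2,-3)
{cHCx} → row (3,-2) (-2,-3)
{cTLz, cTLx} → row (4,4) (4,1)
{cTRz, cTRx} → row (4,4) (2,4)
{cTCz, cTCx} → row (4,4) (-2,-3)
That's 10 distinct rows out of 24 strategies.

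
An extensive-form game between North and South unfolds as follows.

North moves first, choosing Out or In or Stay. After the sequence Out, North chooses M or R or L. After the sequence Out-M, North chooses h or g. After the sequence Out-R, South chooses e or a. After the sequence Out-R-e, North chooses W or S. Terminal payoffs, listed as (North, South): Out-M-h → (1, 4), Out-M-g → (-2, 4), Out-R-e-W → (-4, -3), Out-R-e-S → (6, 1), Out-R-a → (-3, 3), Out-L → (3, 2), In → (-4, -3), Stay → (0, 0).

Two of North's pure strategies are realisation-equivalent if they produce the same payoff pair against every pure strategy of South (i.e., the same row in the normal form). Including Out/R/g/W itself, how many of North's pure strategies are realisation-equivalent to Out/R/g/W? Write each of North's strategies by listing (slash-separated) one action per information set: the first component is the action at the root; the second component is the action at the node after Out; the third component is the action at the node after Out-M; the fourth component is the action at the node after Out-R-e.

2

Row for Out/R/g/W (columns e, a): (-4,-3) (-3,3).
Under Out/R/g/W, North's choice at the node after Out-M can never be reached regardless of what South does, so varying those choices leaves every outcome unchanged.
Holding the reachable choices fixed and varying the unreachable one freely already gives 2 equivalent strategies.
No other strategy reproduces this row, so those 2 are the full class: Out/R/h/W, Out/R/g/W.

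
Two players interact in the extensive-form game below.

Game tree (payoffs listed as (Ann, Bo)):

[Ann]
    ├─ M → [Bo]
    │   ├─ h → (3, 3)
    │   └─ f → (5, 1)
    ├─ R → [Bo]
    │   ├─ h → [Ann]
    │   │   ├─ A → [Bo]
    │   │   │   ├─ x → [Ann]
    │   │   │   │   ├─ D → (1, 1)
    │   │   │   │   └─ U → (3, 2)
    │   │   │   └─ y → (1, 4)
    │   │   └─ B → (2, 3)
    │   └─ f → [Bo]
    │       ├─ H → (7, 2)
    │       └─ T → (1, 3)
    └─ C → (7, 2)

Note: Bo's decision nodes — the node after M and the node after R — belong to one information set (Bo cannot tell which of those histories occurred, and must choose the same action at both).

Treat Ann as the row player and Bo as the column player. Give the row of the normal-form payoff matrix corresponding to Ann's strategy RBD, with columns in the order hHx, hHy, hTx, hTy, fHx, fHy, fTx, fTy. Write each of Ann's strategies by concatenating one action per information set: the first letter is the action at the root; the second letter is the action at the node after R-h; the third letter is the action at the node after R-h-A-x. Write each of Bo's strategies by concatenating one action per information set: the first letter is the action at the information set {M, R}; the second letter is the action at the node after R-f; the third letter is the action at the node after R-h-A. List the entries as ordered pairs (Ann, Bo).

vs hHx: Ann plays R → Bo plays h at [R] → Ann plays B at [R-h] → (2, 3)
vs hHy: Ann plays R → Bo plays h at [R] → Ann plays B at [R-h] → (2, 3)
vs hTx: Ann plays R → Bo plays h at [R] → Ann plays B at [R-h] → (2, 3)
vs hTy: Ann plays R → Bo plays h at [R] → Ann plays B at [R-h] → (2, 3)
vs fHx: Ann plays R → Bo plays f at [R] → Bo plays H at [R-f] → (7, 2)
vs fHy: Ann plays R → Bo plays f at [R] → Bo plays H at [R-f] → (7, 2)
vs fTx: Ann plays R → Bo plays f at [R] → Bo plays T at [R-f] → (1, 3)
vs fTy: Ann plays R → Bo plays f at [R] → Bo plays T at [R-f] → (1, 3)

(2,3) (2,3) (2,3) (2,3) (7,2) (7,2) (1,3) (1,3)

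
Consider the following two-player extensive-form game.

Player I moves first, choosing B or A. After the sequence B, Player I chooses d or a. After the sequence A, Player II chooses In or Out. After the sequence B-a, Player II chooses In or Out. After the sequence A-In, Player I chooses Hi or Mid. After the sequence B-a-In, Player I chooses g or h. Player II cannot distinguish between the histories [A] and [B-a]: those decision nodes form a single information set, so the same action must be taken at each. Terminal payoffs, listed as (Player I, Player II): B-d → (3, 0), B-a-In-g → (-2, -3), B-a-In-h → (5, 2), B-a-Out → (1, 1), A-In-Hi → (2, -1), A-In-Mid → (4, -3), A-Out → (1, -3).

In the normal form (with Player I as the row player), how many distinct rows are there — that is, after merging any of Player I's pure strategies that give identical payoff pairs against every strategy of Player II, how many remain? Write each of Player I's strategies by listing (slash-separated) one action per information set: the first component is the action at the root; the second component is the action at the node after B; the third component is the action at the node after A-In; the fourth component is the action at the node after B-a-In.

Player I has 16 pure strategies: B/d/Hi/g, B/d/Hi/h, B/d/Mid/g, B/d/Mid/h, B/a/Hi/g, B/a/Hi/h, B/a/Mid/g, B/a/Mid/h, A/d/Hi/g, A/d/Hi/h, A/d/Mid/g, A/d/Mid/h, A/a/Hi/g, A/a/Hi/h, A/a/Mid/g, A/a/Mid/h. Columns: In, Out.
{B/d/Hi/g, B/d/Hi/h, B/d/Mid/g, B/d/Mid/h} → row (3,0) (3,0)
{B/a/Hi/g, B/a/Mid/g} → row (-2,-3) (1,1)
{B/a/Hi/h, B/a/Mid/h} → row (5,2) (1,1)
{A/d/Hi/g, A/d/Hi/h, A/a/Hi/g, A/a/Hi/h} → row (2,-1) (1,-3)
{A/d/Mid/g, A/d/Mid/h, A/a/Mid/g, A/a/Mid/h} → row (4,-3) (1,-3)
That's 5 distinct rows out of 16 strategies.

5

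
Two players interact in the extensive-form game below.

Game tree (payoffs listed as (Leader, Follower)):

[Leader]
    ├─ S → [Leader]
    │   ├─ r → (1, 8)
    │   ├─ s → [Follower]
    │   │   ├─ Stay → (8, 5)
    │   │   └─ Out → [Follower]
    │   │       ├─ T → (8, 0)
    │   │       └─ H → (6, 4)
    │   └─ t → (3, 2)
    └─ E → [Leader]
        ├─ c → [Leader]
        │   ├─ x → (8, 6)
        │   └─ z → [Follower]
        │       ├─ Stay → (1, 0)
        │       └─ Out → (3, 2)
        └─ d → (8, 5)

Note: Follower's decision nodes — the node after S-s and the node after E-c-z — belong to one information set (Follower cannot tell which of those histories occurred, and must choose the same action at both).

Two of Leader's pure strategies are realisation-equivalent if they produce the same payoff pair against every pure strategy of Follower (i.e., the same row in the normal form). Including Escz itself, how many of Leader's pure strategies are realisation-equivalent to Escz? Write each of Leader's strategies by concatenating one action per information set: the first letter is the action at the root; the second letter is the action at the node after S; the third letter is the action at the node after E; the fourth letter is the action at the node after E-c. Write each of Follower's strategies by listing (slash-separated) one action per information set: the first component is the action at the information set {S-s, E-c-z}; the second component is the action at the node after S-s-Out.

3

Row for Escz (columns Stay/T, Stay/H, Out/T, Out/H): (1,0) (1,0) (3,2) (3,2).
Under Escz, Leader's choice at the node after S can never be reached regardless of what Follower does, so varying those choices leaves every outcome unchanged.
Holding the reachable choices fixed and varying the unreachable one freely already gives 3 equivalent strategies.
No other strategy reproduces this row, so those 3 are the full class: Ercz, Escz, Etcz.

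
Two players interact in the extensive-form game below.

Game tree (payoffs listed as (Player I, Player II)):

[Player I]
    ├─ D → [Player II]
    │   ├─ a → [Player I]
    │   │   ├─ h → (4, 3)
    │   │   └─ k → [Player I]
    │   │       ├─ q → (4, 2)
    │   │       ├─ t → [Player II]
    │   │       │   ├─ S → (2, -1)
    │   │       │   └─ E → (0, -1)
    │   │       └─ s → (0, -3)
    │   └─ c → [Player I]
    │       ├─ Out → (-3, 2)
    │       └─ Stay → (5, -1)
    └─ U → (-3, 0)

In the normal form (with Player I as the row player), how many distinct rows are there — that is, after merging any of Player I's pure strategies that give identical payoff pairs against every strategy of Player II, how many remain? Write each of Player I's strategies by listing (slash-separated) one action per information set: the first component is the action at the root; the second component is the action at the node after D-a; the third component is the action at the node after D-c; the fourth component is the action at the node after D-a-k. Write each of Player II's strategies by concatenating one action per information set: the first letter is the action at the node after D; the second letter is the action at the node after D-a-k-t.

Player I has 24 pure strategies: D/h/Out/q, D/h/Out/t, D/h/Out/s, D/h/Stay/q, D/h/Stay/t, D/h/Stay/s, D/k/Out/q, D/k/Out/t, D/k/Out/s, D/k/Stay/q, D/k/Stay/t, D/k/Stay/s, U/h/Out/q, U/h/Out/t, U/h/Out/s, U/h/Stay/q, U/h/Stay/t, U/h/Stay/s, U/k/Out/q, U/k/Out/t, U/k/Out/s, U/k/Stay/q, U/k/Stay/t, U/k/Stay/s. Columns: aS, aE, cS, cE.
{D/h/Out/q, D/h/Out/t, D/h/Out/s} → row (4,3) (4,3) (-3,2) (-3,2)
{D/h/Stay/q, D/h/Stay/t, D/h/Stay/s} → row (4,3) (4,3) (5,-1) (5,-1)
{D/k/Out/q} → row (4,2) (4,2) (-3,2) (-3,2)
{D/k/Out/t} → row (2,-1) (0,-1) (-3,2) (-3,2)
{D/k/Out/s} → row (0,-3) (0,-3) (-3,2) (-3,2)
{D/k/Stay/q} → row (4,2) (4,2) (5,-1) (5,-1)
{D/k/Stay/t} → row (2,-1) (0,-1) (5,-1) (5,-1)
{D/k/Stay/s} → row (0,-3) (0,-3) (5,-1) (5,-1)
{U/h/Out/q, U/h/Out/t, U/h/Out/s, U/h/Stay/q, U/h/Stay/t, U/h/Stay/s, U/k/Out/q, U/k/Out/t, U/k/Out/s, U/k/Stay/q, U/k/Stay/t, U/k/Stay/s} → row (-3,0) (-3,0) (-3,0) (-3,0)
That's 9 distinct rows out of 24 strategies.

9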